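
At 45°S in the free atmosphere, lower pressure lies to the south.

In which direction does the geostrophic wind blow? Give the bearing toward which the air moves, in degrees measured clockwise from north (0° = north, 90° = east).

090°

The pressure-gradient force points toward the south (bearing 180°).
Geostrophic balance: in the Southern Hemisphere the Coriolis force deflects motion to the left, so the geostrophic wind blows 90° to the left of the pressure-gradient force (low pressure on the right).
Rotating 180° by 90° counterclockwise gives 090° — the wind blows toward the east.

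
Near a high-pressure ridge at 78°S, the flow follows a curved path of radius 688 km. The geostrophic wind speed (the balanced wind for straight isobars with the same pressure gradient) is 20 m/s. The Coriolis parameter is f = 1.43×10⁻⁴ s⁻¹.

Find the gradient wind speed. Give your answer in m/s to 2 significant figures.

28 m/s

Around a high, pressure-gradient force acts outward with centrifugal, so Coriolis balances both:
fV = (1/ρ)|∂P/∂n| + V²/R  →  V² − fR·V + fR·V_g = 0
With fR = 1.43×10⁻⁴ × 688×10³ m = 98.4 m/s:
V = [fR − √((fR)² − 4 fR V_g)]/2 = [98.4 − √(98.4² − 4×98.4×20)]/2 = 27.9 m/s
Supergeostrophic (V > V_g = 20 m/s), as expected around a high.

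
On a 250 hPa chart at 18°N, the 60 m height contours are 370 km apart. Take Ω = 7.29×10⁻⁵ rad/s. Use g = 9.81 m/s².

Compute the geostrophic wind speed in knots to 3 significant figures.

Coriolis parameter at 18°N:
f = 2Ω sin φ = 2 × 7.29×10⁻⁵ × sin 18° = 4.51×10⁻⁵ s⁻¹
Height gradient: |∂Z/∂n| = 60 m / 370000 m = 1.62×10⁻⁴
On a pressure surface, geostrophic balance gives V_g = (g/f)|∂Z/∂n|:
V_g = 9.81 × 1.62×10⁻⁴ / 4.51×10⁻⁵ = 35.3 m/s
Converting: 35.3 m/s × 1.944 = 68.6 knots

68.6 knots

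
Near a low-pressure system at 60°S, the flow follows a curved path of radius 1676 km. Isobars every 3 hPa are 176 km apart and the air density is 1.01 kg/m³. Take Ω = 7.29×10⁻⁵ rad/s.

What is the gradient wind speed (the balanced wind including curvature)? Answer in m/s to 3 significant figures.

12.6 m/s

Coriolis parameter at 60°S:
f = 2Ω sin φ = 2 × 7.29×10⁻⁵ × sin 60° = 1.26×10⁻⁴ s⁻¹
Pressure gradient: |∂P/∂n| = 300 Pa / 176000 m = 1.70×10⁻³ Pa/m
Geostrophic speed: V_g = |∂P/∂n|/(fρ) = 1.70×10⁻³/(1.26×10⁻⁴ × 1.01) = 13.4 m/s
Around a low, centrifugal force acts outward with Coriolis, so pressure-gradient force balances both:
(1/ρ)|∂P/∂n| = fV + V²/R  →  V² + fR·V − fR·V_g = 0
With fR = 1.26×10⁻⁴ × 1676×10³ m = 212 m/s:
V = [−fR + √((fR)² + 4 fR V_g)]/2 = [−212 + √(212² + 4×212×13.4)]/2 = 12.6 m/s
Subgeostrophic (V < V_g = 13.4 m/s), as expected around a low.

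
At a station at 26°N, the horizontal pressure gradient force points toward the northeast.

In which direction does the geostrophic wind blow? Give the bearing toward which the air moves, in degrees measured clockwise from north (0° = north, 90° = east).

The pressure-gradient force points toward the northeast (bearing 045°).
Geostrophic balance: in the Northern Hemisphere the Coriolis force deflects motion to the right, so the geostrophic wind blows 90° to the right of the pressure-gradient force (low pressure on the left).
Rotating 045° by 90° clockwise gives 135° — the wind blows toward the southeast.

135°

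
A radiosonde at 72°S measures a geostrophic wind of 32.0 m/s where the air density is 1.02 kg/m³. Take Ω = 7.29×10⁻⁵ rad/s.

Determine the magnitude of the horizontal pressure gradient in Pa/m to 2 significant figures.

Coriolis parameter at 72°S:
f = 2Ω sin φ = 2 × 7.29×10⁻⁵ × sin 72° = 1.39×10⁻⁴ s⁻¹
Geostrophic balance rearranged: |∂P/∂n| = f ρ V_g
|∂P/∂n| = 1.39×10⁻⁴ × 1.02 × 32.0 = 4.53×10⁻³ Pa/m

4.5×10⁻³ Pa/m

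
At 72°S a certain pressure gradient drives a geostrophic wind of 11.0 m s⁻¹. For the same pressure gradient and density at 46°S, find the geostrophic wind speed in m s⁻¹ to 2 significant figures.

With the same pressure gradient and density, V_g ∝ 1/f ∝ 1/sin φ.
V₂ = V₁ · sin φ₁ / sin φ₂ = 11.0 × sin 72° / sin 46°
V₂ = 11.0 × 0.9511/0.7193 = 15 m s⁻¹

15 m s⁻¹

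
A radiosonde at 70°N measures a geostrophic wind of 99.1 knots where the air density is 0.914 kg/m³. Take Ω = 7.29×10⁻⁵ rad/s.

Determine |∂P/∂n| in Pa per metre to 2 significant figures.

Coriolis parameter at 70°N:
f = 2Ω sin φ = 2 × 7.29×10⁻⁵ × sin 70° = 1.37×10⁻⁴ s⁻¹
Wind speed in SI: 99.1 knots = 51.0 m/s
Geostrophic balance rearranged: |∂P/∂n| = f ρ V_g
|∂P/∂n| = 1.37×10⁻⁴ × 0.914 × 51.0 = 6.38×10⁻³ Pa/m

6.4×10⁻³ Pa/m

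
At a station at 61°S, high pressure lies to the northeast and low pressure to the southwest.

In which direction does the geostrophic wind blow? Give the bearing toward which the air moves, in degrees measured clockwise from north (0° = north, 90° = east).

The pressure-gradient force points toward the southwest (bearing 225°).
Geostrophic balance: in the Southern Hemisphere the Coriolis force deflects motion to the left, so the geostrophic wind blows 90° to the left of the pressure-gradient force (low pressure on the right).
Rotating 225° by 90° counterclockwise gives 135° — the wind blows toward the southeast.

135°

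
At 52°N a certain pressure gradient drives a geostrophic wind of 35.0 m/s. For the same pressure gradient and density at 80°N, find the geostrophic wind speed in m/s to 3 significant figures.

With the same pressure gradient and density, V_g ∝ 1/f ∝ 1/sin φ.
V₂ = V₁ · sin φ₁ / sin φ₂ = 35.0 × sin 52° / sin 80°
V₂ = 35.0 × 0.7880/0.9848 = 28.0 m/s

28.0 m/s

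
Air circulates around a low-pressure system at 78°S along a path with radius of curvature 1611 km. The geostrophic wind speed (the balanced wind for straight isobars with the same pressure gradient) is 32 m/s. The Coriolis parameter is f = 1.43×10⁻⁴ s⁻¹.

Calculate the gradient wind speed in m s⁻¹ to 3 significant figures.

Around a low, centrifugal force acts outward with Coriolis, so pressure-gradient force balances both:
(1/ρ)|∂P/∂n| = fV + V²/R  →  V² + fR·V − fR·V_g = 0
With fR = 1.43×10⁻⁴ × 1611×10³ m = 230 m/s:
V = [−fR + √((fR)² + 4 fR V_g)]/2 = [−230 + √(230² + 4×230×32)]/2 = 28.5 m/s
Subgeostrophic (V < V_g = 32 m/s), as expected around a low.

28.5 m s⁻¹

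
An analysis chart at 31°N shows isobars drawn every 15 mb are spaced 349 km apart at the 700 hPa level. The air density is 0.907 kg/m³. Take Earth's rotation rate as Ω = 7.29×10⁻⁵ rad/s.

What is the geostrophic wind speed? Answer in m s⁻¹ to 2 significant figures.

63 m s⁻¹

Coriolis parameter at 31°N:
f = 2Ω sin φ = 2 × 7.29×10⁻⁵ × sin 31° = 7.51×10⁻⁵ s⁻¹
Pressure gradient: |∂P/∂n| = 1500 Pa / 349000 m = 4.30×10⁻³ Pa/m
Geostrophic balance (pressure-gradient force = Coriolis force):
V_g = (1/(fρ)) |∂P/∂n| = 4.30×10⁻³ / (7.51×10⁻⁵ × 0.907) = 63.1 m/s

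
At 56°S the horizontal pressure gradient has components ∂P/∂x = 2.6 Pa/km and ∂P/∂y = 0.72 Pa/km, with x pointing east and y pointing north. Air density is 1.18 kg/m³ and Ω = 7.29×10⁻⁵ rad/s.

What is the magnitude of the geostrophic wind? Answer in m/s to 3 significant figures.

Coriolis parameter at 56°S:
f = 2Ω sin φ = 2 × 7.29×10⁻⁵ × sin 56° = 1.21×10⁻⁴ s⁻¹
In the Southern Hemisphere f is negative: f = −1.21×10⁻⁴ s⁻¹.
Component geostrophic relations (x east, y north):
u_g = −(1/(fρ)) ∂P/∂y,  v_g = (1/(fρ)) ∂P/∂x
u_g = −(0.72×10⁻³)/(−1.21×10⁻⁴ × 1.18) = 5.05 m/s;  v_g = (2.6×10⁻³)/(−1.21×10⁻⁴ × 1.18) = −18.2 m/s
|V_g| = √(u_g² + v_g²) = 18.9 m/s

18.9 m/s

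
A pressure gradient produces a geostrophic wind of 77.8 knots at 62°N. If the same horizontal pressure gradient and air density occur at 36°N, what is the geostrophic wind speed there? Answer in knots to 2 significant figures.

With the same pressure gradient and density, V_g ∝ 1/f ∝ 1/sin φ.
V₂ = V₁ · sin φ₁ / sin φ₂ = 77.8 × sin 62° / sin 36°
V₂ = 77.8 × 0.8829/0.5878 = 120 knots

120 knots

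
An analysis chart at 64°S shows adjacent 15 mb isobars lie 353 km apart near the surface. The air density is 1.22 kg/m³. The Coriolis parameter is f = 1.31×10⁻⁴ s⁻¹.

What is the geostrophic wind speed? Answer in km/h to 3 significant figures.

Pressure gradient: |∂P/∂n| = 1500 Pa / 353000 m = 4.25×10⁻³ Pa/m
Geostrophic balance (pressure-gradient force = Coriolis force):
V_g = (1/(fρ)) |∂P/∂n| = 4.25×10⁻³ / (1.31×10⁻⁴ × 1.22) = 26.6 m/s
Converting: 26.6 m/s × 3.6 = 95.7 km/h

95.7 km/h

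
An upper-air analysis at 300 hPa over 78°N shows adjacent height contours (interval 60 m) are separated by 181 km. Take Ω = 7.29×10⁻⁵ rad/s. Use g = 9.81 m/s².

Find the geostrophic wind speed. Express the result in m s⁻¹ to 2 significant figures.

Coriolis parameter at 78°N:
f = 2Ω sin φ = 2 × 7.29×10⁻⁵ × sin 78° = 1.43×10⁻⁴ s⁻¹
Height gradient: |∂Z/∂n| = 60 m / 181000 m = 3.31×10⁻⁴
On a pressure surface, geostrophic balance gives V_g = (g/f)|∂Z/∂n|:
V_g = 9.81 × 3.31×10⁻⁴ / 1.43×10⁻⁴ = 22.8 m/s

23 m s⁻¹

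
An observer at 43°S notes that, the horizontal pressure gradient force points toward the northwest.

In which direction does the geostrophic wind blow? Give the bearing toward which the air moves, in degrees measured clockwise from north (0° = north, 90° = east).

The pressure-gradient force points toward the northwest (bearing 315°).
Geostrophic balance: in the Southern Hemisphere the Coriolis force deflects motion to the left, so the geostrophic wind blows 90° to the left of the pressure-gradient force (low pressure on the right).
Rotating 315° by 90° counterclockwise gives 225° — the wind blows toward the southwest.

225°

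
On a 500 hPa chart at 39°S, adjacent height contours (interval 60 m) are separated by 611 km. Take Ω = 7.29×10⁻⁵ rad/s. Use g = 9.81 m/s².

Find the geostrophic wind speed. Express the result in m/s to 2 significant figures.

Coriolis parameter at 39°S:
f = 2Ω sin φ = 2 × 7.29×10⁻⁵ × sin 39° = 9.18×10⁻⁵ s⁻¹
Height gradient: |∂Z/∂n| = 60 m / 611000 m = 9.82×10⁻⁵
On a pressure surface, geostrophic balance gives V_g = (g/f)|∂Z/∂n|:
V_g = 9.81 × 9.82×10⁻⁵ / 9.18×10⁻⁵ = 10.5 m/s

10 m/s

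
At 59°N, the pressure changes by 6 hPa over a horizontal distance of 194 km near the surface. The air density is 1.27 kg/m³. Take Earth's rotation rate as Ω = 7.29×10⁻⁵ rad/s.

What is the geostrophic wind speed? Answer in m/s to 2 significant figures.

Coriolis parameter at 59°N:
f = 2Ω sin φ = 2 × 7.29×10⁻⁵ × sin 59° = 1.25×10⁻⁴ s⁻¹
Pressure gradient: |∂P/∂n| = 600 Pa / 194000 m = 3.09×10⁻³ Pa/m
Geostrophic balance (pressure-gradient force = Coriolis force):
V_g = (1/(fρ)) |∂P/∂n| = 3.09×10⁻³ / (1.25×10⁻⁴ × 1.27) = 19.5 m/s

19 m/s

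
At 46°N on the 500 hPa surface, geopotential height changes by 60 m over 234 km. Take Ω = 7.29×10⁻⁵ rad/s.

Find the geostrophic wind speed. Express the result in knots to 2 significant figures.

Coriolis parameter at 46°N:
f = 2Ω sin φ = 2 × 7.29×10⁻⁵ × sin 46° = 1.05×10⁻⁴ s⁻¹
Height gradient: |∂Z/∂n| = 60 m / 234000 m = 2.56×10⁻⁴
On a pressure surface, geostrophic balance gives V_g = (g/f)|∂Z/∂n|:
V_g = 9.81 × 2.56×10⁻⁴ / 1.05×10⁻⁴ = 24.0 m/s
Converting: 24.0 m/s × 1.944 = 47 knots

47 knots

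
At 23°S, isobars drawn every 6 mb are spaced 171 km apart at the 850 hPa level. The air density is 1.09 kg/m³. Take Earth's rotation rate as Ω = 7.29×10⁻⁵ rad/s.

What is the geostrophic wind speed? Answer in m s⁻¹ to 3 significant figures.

56.5 m s⁻¹

Coriolis parameter at 23°S:
f = 2Ω sin φ = 2 × 7.29×10⁻⁵ × sin 23° = 5.70×10⁻⁵ s⁻¹
Pressure gradient: |∂P/∂n| = 600 Pa / 171000 m = 3.51×10⁻³ Pa/m
Geostrophic balance (pressure-gradient force = Coriolis force):
V_g = (1/(fρ)) |∂P/∂n| = 3.51×10⁻³ / (5.70×10⁻⁵ × 1.09) = 56.5 m/s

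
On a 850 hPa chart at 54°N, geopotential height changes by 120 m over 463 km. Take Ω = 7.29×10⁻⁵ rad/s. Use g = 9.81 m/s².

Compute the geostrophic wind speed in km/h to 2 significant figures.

Coriolis parameter at 54°N:
f = 2Ω sin φ = 2 × 7.29×10⁻⁵ × sin 54° = 1.18×10⁻⁴ s⁻¹
Height gradient: |∂Z/∂n| = 120 m / 463000 m = 2.59×10⁻⁴
On a pressure surface, geostrophic balance gives V_g = (g/f)|∂Z/∂n|:
V_g = 9.81 × 2.59×10⁻⁴ / 1.18×10⁻⁴ = 21.6 m/s
Converting: 21.6 m/s × 3.6 = 78 km/h

78 km/h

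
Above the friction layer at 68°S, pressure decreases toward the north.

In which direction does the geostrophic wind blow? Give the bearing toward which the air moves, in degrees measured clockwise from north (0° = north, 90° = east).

The pressure-gradient force points toward the north (bearing 000°).
Geostrophic balance: in the Southern Hemisphere the Coriolis force deflects motion to the left, so the geostrophic wind blows 90° to the left of the pressure-gradient force (low pressure on the right).
Rotating 000° by 90° counterclockwise gives 270° — the wind blows toward the west.

270°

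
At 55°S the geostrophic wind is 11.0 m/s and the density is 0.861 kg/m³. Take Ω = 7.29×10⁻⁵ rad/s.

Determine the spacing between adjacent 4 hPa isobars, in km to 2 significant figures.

Coriolis parameter at 55°S:
f = 2Ω sin φ = 2 × 7.29×10⁻⁵ × sin 55° = 1.19×10⁻⁴ s⁻¹
Geostrophic balance rearranged: |∂P/∂n| = f ρ V_g
|∂P/∂n| = 1.19×10⁻⁴ × 0.861 × 11.0 = 1.13×10⁻³ Pa/m
Isobar spacing: Δn = ΔP/|∂P/∂n| = 400 Pa / 1.13×10⁻³ Pa/m = 353624 m ≈ 350 km

350 km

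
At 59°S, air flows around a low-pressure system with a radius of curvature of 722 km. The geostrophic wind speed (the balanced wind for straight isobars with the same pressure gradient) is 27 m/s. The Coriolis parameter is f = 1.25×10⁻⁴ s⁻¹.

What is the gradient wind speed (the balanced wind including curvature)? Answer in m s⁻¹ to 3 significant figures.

Around a low, centrifugal force acts outward with Coriolis, so pressure-gradient force balances both:
(1/ρ)|∂P/∂n| = fV + V²/R  →  V² + fR·V − fR·V_g = 0
With fR = 1.25×10⁻⁴ × 722×10³ m = 90.2 m/s:
V = [−fR + √((fR)² + 4 fR V_g)]/2 = [−90.2 + √(90.2² + 4×90.2×27)]/2 = 21.8 m/s
Subgeostrophic (V < V_g = 27 m/s), as expected around a low.

21.8 m s⁻¹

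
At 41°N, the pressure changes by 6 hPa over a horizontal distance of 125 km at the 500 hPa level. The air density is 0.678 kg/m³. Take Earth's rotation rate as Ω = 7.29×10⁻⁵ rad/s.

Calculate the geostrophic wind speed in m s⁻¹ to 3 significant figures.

Coriolis parameter at 41°N:
f = 2Ω sin φ = 2 × 7.29×10⁻⁵ × sin 41° = 9.57×10⁻⁵ s⁻¹
Pressure gradient: |∂P/∂n| = 600 Pa / 125000 m = 4.80×10⁻³ Pa/m
Geostrophic balance (pressure-gradient force = Coriolis force):
V_g = (1/(fρ)) |∂P/∂n| = 4.80×10⁻³ / (9.57×10⁻⁵ × 0.678) = 74.0 m/s

74.0 m s⁻¹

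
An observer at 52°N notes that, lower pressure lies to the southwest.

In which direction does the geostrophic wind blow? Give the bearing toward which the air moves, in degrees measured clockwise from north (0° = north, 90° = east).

The pressure-gradient force points toward the southwest (bearing 225°).
Geostrophic balance: in the Northern Hemisphere the Coriolis force deflects motion to the right, so the geostrophic wind blows 90° to the right of the pressure-gradient force (low pressure on the left).
Rotating 225° by 90° clockwise gives 315° — the wind blows toward the northwest.

315°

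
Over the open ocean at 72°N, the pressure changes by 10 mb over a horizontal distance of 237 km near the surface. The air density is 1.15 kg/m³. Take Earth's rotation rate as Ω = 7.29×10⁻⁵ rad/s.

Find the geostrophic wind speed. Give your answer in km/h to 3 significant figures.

95.3 km/h

Coriolis parameter at 72°N:
f = 2Ω sin φ = 2 × 7.29×10⁻⁵ × sin 72° = 1.39×10⁻⁴ s⁻¹
Pressure gradient: |∂P/∂n| = 1000 Pa / 237000 m = 4.22×10⁻³ Pa/m
Geostrophic balance (pressure-gradient force = Coriolis force):
V_g = (1/(fρ)) |∂P/∂n| = 4.22×10⁻³ / (1.39×10⁻⁴ × 1.15) = 26.5 m/s
Converting: 26.5 m/s × 3.6 = 95.3 km/h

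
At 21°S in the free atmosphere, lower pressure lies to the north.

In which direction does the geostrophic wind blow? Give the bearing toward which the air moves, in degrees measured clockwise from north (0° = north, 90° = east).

270°

The pressure-gradient force points toward the north (bearing 000°).
Geostrophic balance: in the Southern Hemisphere the Coriolis force deflects motion to the left, so the geostrophic wind blows 90° to the left of the pressure-gradient force (low pressure on the right).
Rotating 000° by 90° counterclockwise gives 270° — the wind blows toward the west.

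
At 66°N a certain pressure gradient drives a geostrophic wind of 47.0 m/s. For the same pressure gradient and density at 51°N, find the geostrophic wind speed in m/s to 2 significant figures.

55 m/s

With the same pressure gradient and density, V_g ∝ 1/f ∝ 1/sin φ.
V₂ = V₁ · sin φ₁ / sin φ₂ = 47.0 × sin 66° / sin 51°
V₂ = 47.0 × 0.9135/0.7771 = 55 m/s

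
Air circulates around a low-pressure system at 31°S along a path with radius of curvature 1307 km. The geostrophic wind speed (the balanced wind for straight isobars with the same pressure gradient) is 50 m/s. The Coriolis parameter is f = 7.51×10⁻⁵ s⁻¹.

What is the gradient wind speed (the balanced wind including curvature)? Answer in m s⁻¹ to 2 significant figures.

36 m s⁻¹

Around a low, centrifugal force acts outward with Coriolis, so pressure-gradient force balances both:
(1/ρ)|∂P/∂n| = fV + V²/R  →  V² + fR·V − fR·V_g = 0
With fR = 7.51×10⁻⁵ × 1307×10³ m = 98.2 m/s:
V = [−fR + √((fR)² + 4 fR V_g)]/2 = [−98.2 + √(98.2² + 4×98.2×50)]/2 = 36.5 m/s
Subgeostrophic (V < V_g = 50 m/s), as expected around a low.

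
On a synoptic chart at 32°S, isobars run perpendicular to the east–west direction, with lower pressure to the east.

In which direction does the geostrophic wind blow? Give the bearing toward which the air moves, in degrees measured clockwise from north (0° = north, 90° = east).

000°

The pressure-gradient force points toward the east (bearing 090°).
Geostrophic balance: in the Southern Hemisphere the Coriolis force deflects motion to the left, so the geostrophic wind blows 90° to the left of the pressure-gradient force (low pressure on the right).
Rotating 090° by 90° counterclockwise gives 000° — the wind blows toward the north.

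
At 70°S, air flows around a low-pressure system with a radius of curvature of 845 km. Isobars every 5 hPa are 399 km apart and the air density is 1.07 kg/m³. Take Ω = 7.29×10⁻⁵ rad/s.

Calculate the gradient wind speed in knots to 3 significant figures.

15.5 knots

Coriolis parameter at 70°S:
f = 2Ω sin φ = 2 × 7.29×10⁻⁵ × sin 70° = 1.37×10⁻⁴ s⁻¹
Pressure gradient: |∂P/∂n| = 500 Pa / 399000 m = 1.25×10⁻³ Pa/m
Geostrophic speed: V_g = |∂P/∂n|/(fρ) = 1.25×10⁻³/(1.37×10⁻⁴ × 1.07) = 8.55 m/s
Around a low, centrifugal force acts outward with Coriolis, so pressure-gradient force balances both:
(1/ρ)|∂P/∂n| = fV + V²/R  →  V² + fR·V − fR·V_g = 0
With fR = 1.37×10⁻⁴ × 845×10³ m = 116 m/s:
V = [−fR + √((fR)² + 4 fR V_g)]/2 = [−116 + √(116² + 4×116×8.55)]/2 = 8 m/s
Subgeostrophic (V < V_g = 8.55 m/s), as expected around a low.
Converting: 8 m/s × 1.944 = 15.5 knots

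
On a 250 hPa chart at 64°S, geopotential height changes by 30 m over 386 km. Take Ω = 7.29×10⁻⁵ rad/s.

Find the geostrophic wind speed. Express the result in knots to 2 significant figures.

11 knots

Coriolis parameter at 64°S:
f = 2Ω sin φ = 2 × 7.29×10⁻⁵ × sin 64° = 1.31×10⁻⁴ s⁻¹
Height gradient: |∂Z/∂n| = 30 m / 386000 m = 7.77×10⁻⁵
On a pressure surface, geostrophic balance gives V_g = (g/f)|∂Z/∂n|:
V_g = 9.81 × 7.77×10⁻⁵ / 1.31×10⁻⁴ = 5.82 m/s
Converting: 5.82 m/s × 1.944 = 11 knots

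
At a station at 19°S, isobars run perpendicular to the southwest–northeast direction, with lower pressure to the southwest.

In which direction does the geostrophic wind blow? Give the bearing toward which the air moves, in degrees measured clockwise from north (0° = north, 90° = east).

135°

The pressure-gradient force points toward the southwest (bearing 225°).
Geostrophic balance: in the Southern Hemisphere the Coriolis force deflects motion to the left, so the geostrophic wind blows 90° to the left of the pressure-gradient force (low pressure on the right).
Rotating 225° by 90° counterclockwise gives 135° — the wind blows toward the southeast.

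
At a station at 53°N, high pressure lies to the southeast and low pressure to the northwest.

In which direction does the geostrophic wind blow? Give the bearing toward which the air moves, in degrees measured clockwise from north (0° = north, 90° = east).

The pressure-gradient force points toward the northwest (bearing 315°).
Geostrophic balance: in the Northern Hemisphere the Coriolis force deflects motion to the right, so the geostrophic wind blows 90° to the right of the pressure-gradient force (low pressure on the left).
Rotating 315° by 90° clockwise gives 045° — the wind blows toward the northeast.

045°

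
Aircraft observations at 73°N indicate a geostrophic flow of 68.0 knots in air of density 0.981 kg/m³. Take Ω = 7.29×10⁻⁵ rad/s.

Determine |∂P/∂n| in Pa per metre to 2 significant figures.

Coriolis parameter at 73°N:
f = 2Ω sin φ = 2 × 7.29×10⁻⁵ × sin 73° = 1.39×10⁻⁴ s⁻¹
Wind speed in SI: 68.0 knots = 35.0 m/s
Geostrophic balance rearranged: |∂P/∂n| = f ρ V_g
|∂P/∂n| = 1.39×10⁻⁴ × 0.981 × 35.0 = 4.78×10⁻³ Pa/m

4.8×10⁻³ Pa/m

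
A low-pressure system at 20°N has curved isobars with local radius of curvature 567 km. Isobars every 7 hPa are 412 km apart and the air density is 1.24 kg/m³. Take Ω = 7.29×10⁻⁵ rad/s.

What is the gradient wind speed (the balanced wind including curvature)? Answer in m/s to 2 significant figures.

17 m/s

Coriolis parameter at 20°N:
f = 2Ω sin φ = 2 × 7.29×10⁻⁵ × sin 20° = 4.99×10⁻⁵ s⁻¹
Pressure gradient: |∂P/∂n| = 700 Pa / 412000 m = 1.70×10⁻³ Pa/m
Geostrophic speed: V_g = |∂P/∂n|/(fρ) = 1.70×10⁻³/(4.99×10⁻⁵ × 1.24) = 27.5 m/s
Around a low, centrifugal force acts outward with Coriolis, so pressure-gradient force balances both:
(1/ρ)|∂P/∂n| = fV + V²/R  →  V² + fR·V − fR·V_g = 0
With fR = 4.99×10⁻⁵ × 567×10³ m = 28.3 m/s:
V = [−fR + √((fR)² + 4 fR V_g)]/2 = [−28.3 + √(28.3² + 4×28.3×27.5)]/2 = 17.1 m/s
Subgeostrophic (V < V_g = 27.5 m/s), as expected around a low.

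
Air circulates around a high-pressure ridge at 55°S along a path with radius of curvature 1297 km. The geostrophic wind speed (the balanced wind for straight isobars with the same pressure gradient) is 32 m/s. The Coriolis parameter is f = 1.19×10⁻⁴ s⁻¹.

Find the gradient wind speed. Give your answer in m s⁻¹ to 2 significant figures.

45 m s⁻¹

Around a high, pressure-gradient force acts outward with centrifugal, so Coriolis balances both:
fV = (1/ρ)|∂P/∂n| + V²/R  →  V² − fR·V + fR·V_g = 0
With fR = 1.19×10⁻⁴ × 1297×10³ m = 154 m/s:
V = [fR − √((fR)² − 4 fR V_g)]/2 = [154 − √(154² − 4×154×32)]/2 = 45.3 m/s
Supergeostrophic (V > V_g = 32 m/s), as expected around a high.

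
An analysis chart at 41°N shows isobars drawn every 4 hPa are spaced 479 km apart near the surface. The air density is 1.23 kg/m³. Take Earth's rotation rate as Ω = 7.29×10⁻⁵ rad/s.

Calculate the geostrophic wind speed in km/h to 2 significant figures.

Coriolis parameter at 41°N:
f = 2Ω sin φ = 2 × 7.29×10⁻⁵ × sin 41° = 9.57×10⁻⁵ s⁻¹
Pressure gradient: |∂P/∂n| = 400 Pa / 479000 m = 8.35×10⁻⁴ Pa/m
Geostrophic balance (pressure-gradient force = Coriolis force):
V_g = (1/(fρ)) |∂P/∂n| = 8.35×10⁻⁴ / (9.57×10⁻⁵ × 1.23) = 7.10 m/s
Converting: 7.10 m/s × 3.6 = 26 km/h

26 km/h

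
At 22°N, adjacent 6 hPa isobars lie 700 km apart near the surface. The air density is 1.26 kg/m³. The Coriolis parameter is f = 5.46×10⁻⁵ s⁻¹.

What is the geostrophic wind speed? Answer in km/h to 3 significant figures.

44.9 km/h

Pressure gradient: |∂P/∂n| = 600 Pa / 700000 m = 8.57×10⁻⁴ Pa/m
Geostrophic balance (pressure-gradient force = Coriolis force):
V_g = (1/(fρ)) |∂P/∂n| = 8.57×10⁻⁴ / (5.46×10⁻⁵ × 1.26) = 12.5 m/s
Converting: 12.5 m/s × 3.6 = 44.9 km/h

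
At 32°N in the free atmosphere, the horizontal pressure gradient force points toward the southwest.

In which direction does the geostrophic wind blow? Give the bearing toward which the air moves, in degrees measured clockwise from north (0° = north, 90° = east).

315°

The pressure-gradient force points toward the southwest (bearing 225°).
Geostrophic balance: in the Northern Hemisphere the Coriolis force deflects motion to the right, so the geostrophic wind blows 90° to the right of the pressure-gradient force (low pressure on the left).
Rotating 225° by 90° clockwise gives 315° — the wind blows toward the northwest.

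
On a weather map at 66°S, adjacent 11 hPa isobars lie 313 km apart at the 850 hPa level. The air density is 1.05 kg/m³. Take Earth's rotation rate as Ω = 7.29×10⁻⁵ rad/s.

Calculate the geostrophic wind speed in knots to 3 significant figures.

48.8 knots

Coriolis parameter at 66°S:
f = 2Ω sin φ = 2 × 7.29×10⁻⁵ × sin 66° = 1.33×10⁻⁴ s⁻¹
Pressure gradient: |∂P/∂n| = 1100 Pa / 313000 m = 3.51×10⁻³ Pa/m
Geostrophic balance (pressure-gradient force = Coriolis force):
V_g = (1/(fρ)) |∂P/∂n| = 3.51×10⁻³ / (1.33×10⁻⁴ × 1.05) = 25.1 m/s
Converting: 25.1 m/s × 1.944 = 48.8 knots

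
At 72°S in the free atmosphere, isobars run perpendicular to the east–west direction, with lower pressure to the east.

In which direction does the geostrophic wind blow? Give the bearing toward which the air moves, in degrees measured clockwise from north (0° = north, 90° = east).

The pressure-gradient force points toward the east (bearing 090°).
Geostrophic balance: in the Southern Hemisphere the Coriolis force deflects motion to the left, so the geostrophic wind blows 90° to the left of the pressure-gradient force (low pressure on the right).
Rotating 090° by 90° counterclockwise gives 000° — the wind blows toward the north.

000°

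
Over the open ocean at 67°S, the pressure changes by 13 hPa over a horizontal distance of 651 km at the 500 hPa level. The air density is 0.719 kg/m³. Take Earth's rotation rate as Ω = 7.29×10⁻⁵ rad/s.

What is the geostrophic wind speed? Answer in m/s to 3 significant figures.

Coriolis parameter at 67°S:
f = 2Ω sin φ = 2 × 7.29×10⁻⁵ × sin 67° = 1.34×10⁻⁴ s⁻¹
Pressure gradient: |∂P/∂n| = 1300 Pa / 651000 m = 2.00×10⁻³ Pa/m
Geostrophic balance (pressure-gradient force = Coriolis force):
V_g = (1/(fρ)) |∂P/∂n| = 2.00×10⁻³ / (1.34×10⁻⁴ × 0.719) = 20.7 m/s

20.7 m/s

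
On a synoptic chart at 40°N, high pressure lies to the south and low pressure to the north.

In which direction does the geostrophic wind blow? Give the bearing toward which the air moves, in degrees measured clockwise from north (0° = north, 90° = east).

The pressure-gradient force points toward the north (bearing 000°).
Geostrophic balance: in the Northern Hemisphere the Coriolis force deflects motion to the right, so the geostrophic wind blows 90° to the right of the pressure-gradient force (low pressure on the left).
Rotating 000° by 90° clockwise gives 090° — the wind blows toward the east.

090°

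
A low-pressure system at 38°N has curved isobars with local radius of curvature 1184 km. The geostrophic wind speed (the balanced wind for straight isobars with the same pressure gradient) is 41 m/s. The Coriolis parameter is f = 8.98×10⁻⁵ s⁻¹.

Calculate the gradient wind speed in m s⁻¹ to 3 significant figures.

Around a low, centrifugal force acts outward with Coriolis, so pressure-gradient force balances both:
(1/ρ)|∂P/∂n| = fV + V²/R  →  V² + fR·V − fR·V_g = 0
With fR = 8.98×10⁻⁵ × 1184×10³ m = 106 m/s:
V = [−fR + √((fR)² + 4 fR V_g)]/2 = [−106 + √(106² + 4×106×41)]/2 = 31.6 m/s
Subgeostrophic (V < V_g = 41 m/s), as expected around a low.

31.6 m s⁻¹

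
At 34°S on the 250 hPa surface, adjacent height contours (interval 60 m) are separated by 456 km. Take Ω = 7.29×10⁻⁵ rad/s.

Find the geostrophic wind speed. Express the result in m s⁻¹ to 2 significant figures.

Coriolis parameter at 34°S:
f = 2Ω sin φ = 2 × 7.29×10⁻⁵ × sin 34° = 8.15×10⁻⁵ s⁻¹
Height gradient: |∂Z/∂n| = 60 m / 456000 m = 1.32×10⁻⁴
On a pressure surface, geostrophic balance gives V_g = (g/f)|∂Z/∂n|:
V_g = 9.81 × 1.32×10⁻⁴ / 8.15×10⁻⁵ = 15.8 m/s

16 m s⁻¹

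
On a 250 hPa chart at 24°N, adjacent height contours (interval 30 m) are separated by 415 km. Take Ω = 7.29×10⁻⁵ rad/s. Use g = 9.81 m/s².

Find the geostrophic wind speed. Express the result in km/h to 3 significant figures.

Coriolis parameter at 24°N:
f = 2Ω sin φ = 2 × 7.29×10⁻⁵ × sin 24° = 5.93×10⁻⁵ s⁻¹
Height gradient: |∂Z/∂n| = 30 m / 415000 m = 7.23×10⁻⁵
On a pressure surface, geostrophic balance gives V_g = (g/f)|∂Z/∂n|:
V_g = 9.81 × 7.23×10⁻⁵ / 5.93×10⁻⁵ = 12.0 m/s
Converting: 12.0 m/s × 3.6 = 43.1 km/h

43.1 km/h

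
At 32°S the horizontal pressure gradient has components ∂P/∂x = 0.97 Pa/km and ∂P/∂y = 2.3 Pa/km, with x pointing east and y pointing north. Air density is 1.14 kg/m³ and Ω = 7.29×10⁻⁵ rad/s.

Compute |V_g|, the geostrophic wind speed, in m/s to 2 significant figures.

28 m/s

Coriolis parameter at 32°S:
f = 2Ω sin φ = 2 × 7.29×10⁻⁵ × sin 32° = 7.73×10⁻⁵ s⁻¹
In the Southern Hemisphere f is negative: f = −7.73×10⁻⁵ s⁻¹.
Component geostrophic relations (x east, y north):
u_g = −(1/(fρ)) ∂P/∂y,  v_g = (1/(fρ)) ∂P/∂x
u_g = −(2.3×10⁻³)/(−7.73×10⁻⁵ × 1.14) = 26.1 m/s;  v_g = (0.97×10⁻³)/(−7.73×10⁻⁵ × 1.14) = −11.0 m/s
|V_g| = √(u_g² + v_g²) = 28.3 m/s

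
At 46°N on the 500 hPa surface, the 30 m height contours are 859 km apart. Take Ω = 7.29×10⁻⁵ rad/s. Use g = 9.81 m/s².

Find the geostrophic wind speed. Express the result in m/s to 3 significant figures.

3.27 m/s

Coriolis parameter at 46°N:
f = 2Ω sin φ = 2 × 7.29×10⁻⁵ × sin 46° = 1.05×10⁻⁴ s⁻¹
Height gradient: |∂Z/∂n| = 30 m / 859000 m = 3.49×10⁻⁵
On a pressure surface, geostrophic balance gives V_g = (g/f)|∂Z/∂n|:
V_g = 9.81 × 3.49×10⁻⁵ / 1.05×10⁻⁴ = 3.27 m/s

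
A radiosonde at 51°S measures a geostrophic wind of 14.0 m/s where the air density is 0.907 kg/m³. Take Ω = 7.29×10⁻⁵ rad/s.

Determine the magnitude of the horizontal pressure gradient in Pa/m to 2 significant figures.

1.4×10⁻³ Pa/m

Coriolis parameter at 51°S:
f = 2Ω sin φ = 2 × 7.29×10⁻⁵ × sin 51° = 1.13×10⁻⁴ s⁻¹
Geostrophic balance rearranged: |∂P/∂n| = f ρ V_g
|∂P/∂n| = 1.13×10⁻⁴ × 0.907 × 14.0 = 1.44×10⁻³ Pa/m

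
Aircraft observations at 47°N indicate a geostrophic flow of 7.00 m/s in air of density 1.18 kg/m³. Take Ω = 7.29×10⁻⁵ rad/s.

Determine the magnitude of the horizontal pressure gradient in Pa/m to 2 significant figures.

8.8×10⁻⁴ Pa/m

Coriolis parameter at 47°N:
f = 2Ω sin φ = 2 × 7.29×10⁻⁵ × sin 47° = 1.07×10⁻⁴ s⁻¹
Geostrophic balance rearranged: |∂P/∂n| = f ρ V_g
|∂P/∂n| = 1.07×10⁻⁴ × 1.18 × 7.00 = 8.81×10⁻⁴ Pa/m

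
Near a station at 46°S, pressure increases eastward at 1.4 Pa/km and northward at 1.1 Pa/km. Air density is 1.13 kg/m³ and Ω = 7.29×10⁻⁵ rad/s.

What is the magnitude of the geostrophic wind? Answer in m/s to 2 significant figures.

Coriolis parameter at 46°S:
f = 2Ω sin φ = 2 × 7.29×10⁻⁵ × sin 46° = 1.05×10⁻⁴ s⁻¹
In the Southern Hemisphere f is negative: f = −1.05×10⁻⁴ s⁻¹.
Component geostrophic relations (x east, y north):
u_g = −(1/(fρ)) ∂P/∂y,  v_g = (1/(fρ)) ∂P/∂x
u_g = −(1.1×10⁻³)/(−1.05×10⁻⁴ × 1.13) = 9.28 m/s;  v_g = (1.4×10⁻³)/(−1.05×10⁻⁴ × 1.13) = −11.8 m/s
|V_g| = √(u_g² + v_g²) = 15.0 m/s

15 m/s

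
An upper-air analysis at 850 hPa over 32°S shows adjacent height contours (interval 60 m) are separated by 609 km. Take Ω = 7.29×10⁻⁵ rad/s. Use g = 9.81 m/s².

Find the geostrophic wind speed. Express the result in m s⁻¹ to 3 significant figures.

Coriolis parameter at 32°S:
f = 2Ω sin φ = 2 × 7.29×10⁻⁵ × sin 32° = 7.73×10⁻⁵ s⁻¹
Height gradient: |∂Z/∂n| = 60 m / 609000 m = 9.85×10⁻⁵
On a pressure surface, geostrophic balance gives V_g = (g/f)|∂Z/∂n|:
V_g = 9.81 × 9.85×10⁻⁵ / 7.73×10⁻⁵ = 12.5 m/s

12.5 m s⁻¹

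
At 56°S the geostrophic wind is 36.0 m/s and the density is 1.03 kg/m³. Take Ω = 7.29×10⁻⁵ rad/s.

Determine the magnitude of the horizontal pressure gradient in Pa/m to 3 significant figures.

4.48×10⁻³ Pa/m

Coriolis parameter at 56°S:
f = 2Ω sin φ = 2 × 7.29×10⁻⁵ × sin 56° = 1.21×10⁻⁴ s⁻¹
Geostrophic balance rearranged: |∂P/∂n| = f ρ V_g
|∂P/∂n| = 1.21×10⁻⁴ × 1.03 × 36.0 = 4.48×10⁻³ Pa/m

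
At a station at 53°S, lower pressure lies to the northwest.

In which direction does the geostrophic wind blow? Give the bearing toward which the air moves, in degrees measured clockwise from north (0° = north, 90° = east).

225°

The pressure-gradient force points toward the northwest (bearing 315°).
Geostrophic balance: in the Southern Hemisphere the Coriolis force deflects motion to the left, so the geostrophic wind blows 90° to the left of the pressure-gradient force (low pressure on the right).
Rotating 315° by 90° counterclockwise gives 225° — the wind blows toward the southwest.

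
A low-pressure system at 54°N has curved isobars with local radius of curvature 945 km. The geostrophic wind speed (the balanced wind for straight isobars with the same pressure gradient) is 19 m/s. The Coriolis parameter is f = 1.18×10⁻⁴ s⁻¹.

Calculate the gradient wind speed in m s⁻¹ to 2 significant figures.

Around a low, centrifugal force acts outward with Coriolis, so pressure-gradient force balances both:
(1/ρ)|∂P/∂n| = fV + V²/R  →  V² + fR·V − fR·V_g = 0
With fR = 1.18×10⁻⁴ × 945×10³ m = 112 m/s:
V = [−fR + √((fR)² + 4 fR V_g)]/2 = [−112 + √(112² + 4×112×19)]/2 = 16.5 m/s
Subgeostrophic (V < V_g = 19 m/s), as expected around a low.

17 m s⁻¹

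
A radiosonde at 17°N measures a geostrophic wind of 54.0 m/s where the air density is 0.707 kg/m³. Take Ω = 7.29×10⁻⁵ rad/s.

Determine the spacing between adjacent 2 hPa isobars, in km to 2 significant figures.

120 km

Coriolis parameter at 17°N:
f = 2Ω sin φ = 2 × 7.29×10⁻⁵ × sin 17° = 4.26×10⁻⁵ s⁻¹
Geostrophic balance rearranged: |∂P/∂n| = f ρ V_g
|∂P/∂n| = 4.26×10⁻⁵ × 0.707 × 54.0 = 1.63×10⁻³ Pa/m
Isobar spacing: Δn = ΔP/|∂P/∂n| = 200 Pa / 1.63×10⁻³ Pa/m = 122892 m ≈ 120 km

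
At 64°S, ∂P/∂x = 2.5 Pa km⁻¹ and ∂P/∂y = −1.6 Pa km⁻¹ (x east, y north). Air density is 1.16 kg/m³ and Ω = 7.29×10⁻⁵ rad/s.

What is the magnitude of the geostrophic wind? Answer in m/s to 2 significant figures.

20 m/s

Coriolis parameter at 64°S:
f = 2Ω sin φ = 2 × 7.29×10⁻⁵ × sin 64° = 1.31×10⁻⁴ s⁻¹
In the Southern Hemisphere f is negative: f = −1.31×10⁻⁴ s⁻¹.
Component geostrophic relations (x east, y north):
u_g = −(1/(fρ)) ∂P/∂y,  v_g = (1/(fρ)) ∂P/∂x
u_g = −(−1.6×10⁻³)/(−1.31×10⁻⁴ × 1.16) = −10.5 m/s;  v_g = (2.5×10⁻³)/(−1.31×10⁻⁴ × 1.16) = −16.4 m/s
|V_g| = √(u_g² + v_g²) = 19.5 m/s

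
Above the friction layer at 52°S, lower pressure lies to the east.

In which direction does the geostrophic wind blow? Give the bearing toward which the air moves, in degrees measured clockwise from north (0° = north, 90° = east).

The pressure-gradient force points toward the east (bearing 090°).
Geostrophic balance: in the Southern Hemisphere the Coriolis force deflects motion to the left, so the geostrophic wind blows 90° to the left of the pressure-gradient force (low pressure on the right).
Rotating 090° by 90° counterclockwise gives 000° — the wind blows toward the north.

000°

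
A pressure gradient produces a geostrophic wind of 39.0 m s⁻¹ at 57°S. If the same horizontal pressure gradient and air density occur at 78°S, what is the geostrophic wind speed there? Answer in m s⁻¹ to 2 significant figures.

33 m s⁻¹

With the same pressure gradient and density, V_g ∝ 1/f ∝ 1/sin φ.
V₂ = V₁ · sin φ₁ / sin φ₂ = 39.0 × sin 57° / sin 78°
V₂ = 39.0 × 0.8387/0.9781 = 33 m s⁻¹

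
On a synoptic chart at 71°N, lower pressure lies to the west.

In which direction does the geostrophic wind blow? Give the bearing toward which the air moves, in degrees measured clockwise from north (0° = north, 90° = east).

The pressure-gradient force points toward the west (bearing 270°).
Geostrophic balance: in the Northern Hemisphere the Coriolis force deflects motion to the right, so the geostrophic wind blows 90° to the right of the pressure-gradient force (low pressure on the left).
Rotating 270° by 90° clockwise gives 000° — the wind blows toward the north.

000°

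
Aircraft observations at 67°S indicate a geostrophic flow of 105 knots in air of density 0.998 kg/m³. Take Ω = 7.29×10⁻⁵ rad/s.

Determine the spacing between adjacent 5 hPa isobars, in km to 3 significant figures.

69.1 km

Coriolis parameter at 67°S:
f = 2Ω sin φ = 2 × 7.29×10⁻⁵ × sin 67° = 1.34×10⁻⁴ s⁻¹
Wind speed in SI: 105 knots = 54.0 m/s
Geostrophic balance rearranged: |∂P/∂n| = f ρ V_g
|∂P/∂n| = 1.34×10⁻⁴ × 0.998 × 54.0 = 7.24×10⁻³ Pa/m
Isobar spacing: Δn = ΔP/|∂P/∂n| = 500 Pa / 7.24×10⁻³ Pa/m = 69108 m ≈ 69.1 km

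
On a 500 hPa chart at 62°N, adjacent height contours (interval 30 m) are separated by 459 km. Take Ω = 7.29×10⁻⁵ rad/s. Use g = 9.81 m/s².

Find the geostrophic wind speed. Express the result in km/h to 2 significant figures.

Coriolis parameter at 62°N:
f = 2Ω sin φ = 2 × 7.29×10⁻⁵ × sin 62° = 1.29×10⁻⁴ s⁻¹
Height gradient: |∂Z/∂n| = 30 m / 459000 m = 6.54×10⁻⁵
On a pressure surface, geostrophic balance gives V_g = (g/f)|∂Z/∂n|:
V_g = 9.81 × 6.54×10⁻⁵ / 1.29×10⁻⁴ = 4.98 m/s
Converting: 4.98 m/s × 3.6 = 18 km/h

18 km/h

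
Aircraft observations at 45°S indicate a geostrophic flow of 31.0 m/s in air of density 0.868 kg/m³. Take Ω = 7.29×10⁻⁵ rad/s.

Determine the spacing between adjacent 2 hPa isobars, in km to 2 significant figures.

72 km

Coriolis parameter at 45°S:
f = 2Ω sin φ = 2 × 7.29×10⁻⁵ × sin 45° = 1.03×10⁻⁴ s⁻¹
Geostrophic balance rearranged: |∂P/∂n| = f ρ V_g
|∂P/∂n| = 1.03×10⁻⁴ × 0.868 × 31.0 = 2.77×10⁻³ Pa/m
Isobar spacing: Δn = ΔP/|∂P/∂n| = 200 Pa / 2.77×10⁻³ Pa/m = 72095 m ≈ 72 km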